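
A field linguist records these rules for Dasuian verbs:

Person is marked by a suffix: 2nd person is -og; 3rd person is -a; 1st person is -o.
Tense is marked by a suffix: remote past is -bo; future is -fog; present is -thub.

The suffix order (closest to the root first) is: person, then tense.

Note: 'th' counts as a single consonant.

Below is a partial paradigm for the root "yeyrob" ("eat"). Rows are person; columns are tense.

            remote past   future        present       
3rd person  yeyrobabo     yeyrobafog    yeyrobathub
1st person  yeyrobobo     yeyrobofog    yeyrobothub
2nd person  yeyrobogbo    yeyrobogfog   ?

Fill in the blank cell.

yeyrobogthub

Attach person 2nd person -og → yeyrobog.
Attach tense present -thub → yeyrobogthub.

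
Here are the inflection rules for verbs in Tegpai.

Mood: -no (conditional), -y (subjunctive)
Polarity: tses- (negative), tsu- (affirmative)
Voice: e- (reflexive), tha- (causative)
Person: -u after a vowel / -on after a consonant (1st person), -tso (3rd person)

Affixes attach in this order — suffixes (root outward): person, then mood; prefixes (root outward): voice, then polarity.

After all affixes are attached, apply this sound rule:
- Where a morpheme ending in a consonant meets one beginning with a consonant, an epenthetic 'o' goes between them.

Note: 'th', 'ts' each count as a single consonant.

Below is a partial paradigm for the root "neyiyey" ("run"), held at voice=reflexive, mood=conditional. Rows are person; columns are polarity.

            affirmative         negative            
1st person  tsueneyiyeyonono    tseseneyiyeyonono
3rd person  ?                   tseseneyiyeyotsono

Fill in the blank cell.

tsueneyiyeyotsono

Attach person 3rd person -tso → neyiyeytso.
Attach voice reflexive e- → eneyiyeytso.
Attach mood conditional -no → eneyiyeytsono.
Attach polarity affirmative tsu- → tsueneyiyeytsono.
Apply epenthesis: tsueneyiyeytsono → tsueneyiyeyotsono.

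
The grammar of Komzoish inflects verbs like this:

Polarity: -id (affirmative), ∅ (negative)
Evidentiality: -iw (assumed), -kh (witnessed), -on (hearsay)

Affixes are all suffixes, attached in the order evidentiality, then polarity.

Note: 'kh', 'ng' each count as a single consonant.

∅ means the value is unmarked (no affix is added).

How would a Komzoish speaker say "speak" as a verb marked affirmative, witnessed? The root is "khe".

Attach evidentiality witnessed -kh → khekh.
Attach polarity affirmative -id → khekhid.

khekhid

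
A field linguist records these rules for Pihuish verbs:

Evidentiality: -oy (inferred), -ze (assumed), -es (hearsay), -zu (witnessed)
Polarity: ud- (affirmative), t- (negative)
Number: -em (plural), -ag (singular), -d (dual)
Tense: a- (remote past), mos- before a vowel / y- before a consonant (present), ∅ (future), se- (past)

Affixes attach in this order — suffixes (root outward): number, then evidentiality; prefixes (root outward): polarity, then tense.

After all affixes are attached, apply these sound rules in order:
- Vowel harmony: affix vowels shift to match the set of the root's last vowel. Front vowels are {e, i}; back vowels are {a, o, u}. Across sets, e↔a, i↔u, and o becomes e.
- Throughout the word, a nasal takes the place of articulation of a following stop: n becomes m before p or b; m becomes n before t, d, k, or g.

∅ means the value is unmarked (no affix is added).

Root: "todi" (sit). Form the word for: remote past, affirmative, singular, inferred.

Attach number singular -ag → todiag.
Attach polarity affirmative ud- → udtodiag.
Attach evidentiality inferred -oy → udtodiagoy.
Attach tense remote past a- → audtodiagoy.
Apply vowel harmony: audtodiagoy → eidtodiegey.
Nasal assimilation: no change.

eidtodiegey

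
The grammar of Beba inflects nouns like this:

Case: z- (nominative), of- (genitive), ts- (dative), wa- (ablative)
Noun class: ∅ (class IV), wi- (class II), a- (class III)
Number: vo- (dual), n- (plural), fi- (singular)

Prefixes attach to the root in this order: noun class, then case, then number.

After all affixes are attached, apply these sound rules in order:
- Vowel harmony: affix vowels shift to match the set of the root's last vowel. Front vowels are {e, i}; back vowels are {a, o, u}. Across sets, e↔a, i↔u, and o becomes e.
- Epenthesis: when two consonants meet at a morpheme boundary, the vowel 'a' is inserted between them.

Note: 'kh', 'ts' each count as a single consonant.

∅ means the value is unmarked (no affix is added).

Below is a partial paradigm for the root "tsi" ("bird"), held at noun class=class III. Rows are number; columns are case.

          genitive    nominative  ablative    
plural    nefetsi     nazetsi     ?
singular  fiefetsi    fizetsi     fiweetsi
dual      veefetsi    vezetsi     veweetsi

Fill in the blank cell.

Attach noun class class III a- → atsi.
Attach case ablative wa- → waatsi.
Attach number plural n- → nwaatsi.
Apply vowel harmony: nwaatsi → nweetsi.
Apply epenthesis: nweetsi → naweetsi.

naweetsi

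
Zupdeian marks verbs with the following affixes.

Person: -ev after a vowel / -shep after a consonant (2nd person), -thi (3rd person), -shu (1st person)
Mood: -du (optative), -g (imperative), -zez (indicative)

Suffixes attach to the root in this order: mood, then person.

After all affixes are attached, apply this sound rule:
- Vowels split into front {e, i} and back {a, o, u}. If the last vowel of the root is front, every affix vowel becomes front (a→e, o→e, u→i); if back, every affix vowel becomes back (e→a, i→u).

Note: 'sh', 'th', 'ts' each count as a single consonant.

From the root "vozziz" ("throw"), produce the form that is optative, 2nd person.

vozzizdiev

Attach mood optative -du → vozzizdu.
Attach person 2nd person -ev (after vowel 'u') → vozzizduev.
Apply vowel harmony: vozzizduev → vozzizdiev.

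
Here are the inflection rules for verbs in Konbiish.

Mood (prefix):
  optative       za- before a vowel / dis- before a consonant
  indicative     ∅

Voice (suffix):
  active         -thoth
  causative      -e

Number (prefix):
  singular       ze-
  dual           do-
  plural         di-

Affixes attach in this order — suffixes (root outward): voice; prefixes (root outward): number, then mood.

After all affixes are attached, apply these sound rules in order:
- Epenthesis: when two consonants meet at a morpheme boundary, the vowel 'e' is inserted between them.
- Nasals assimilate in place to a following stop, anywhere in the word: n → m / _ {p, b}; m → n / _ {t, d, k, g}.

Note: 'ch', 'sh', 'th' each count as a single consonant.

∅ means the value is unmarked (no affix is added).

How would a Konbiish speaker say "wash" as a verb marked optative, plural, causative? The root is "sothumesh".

Attach number plural di- → disothumesh.
Attach voice causative -e → disothumeshe.
Attach mood optative dis- (before consonant 'd') → disdisothumeshe.
Apply epenthesis: disdisothumeshe → disedisothumeshe.
Nasal assimilation: no change.

disedisothumeshe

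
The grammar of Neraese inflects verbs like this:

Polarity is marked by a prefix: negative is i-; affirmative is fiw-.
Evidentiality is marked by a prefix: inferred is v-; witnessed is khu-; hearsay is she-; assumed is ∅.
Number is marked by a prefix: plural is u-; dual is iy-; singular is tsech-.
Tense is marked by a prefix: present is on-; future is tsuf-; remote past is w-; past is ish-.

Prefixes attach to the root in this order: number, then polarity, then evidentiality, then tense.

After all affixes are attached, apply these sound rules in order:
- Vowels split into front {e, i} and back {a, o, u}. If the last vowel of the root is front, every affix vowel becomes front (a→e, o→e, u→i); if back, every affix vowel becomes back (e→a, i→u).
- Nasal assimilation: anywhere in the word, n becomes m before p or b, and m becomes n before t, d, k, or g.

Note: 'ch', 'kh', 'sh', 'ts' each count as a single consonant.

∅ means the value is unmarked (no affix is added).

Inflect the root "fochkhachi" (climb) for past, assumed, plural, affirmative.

ishfiwifochkhachi

Attach number plural u- → ufochkhachi.
Attach polarity affirmative fiw- → fiwufochkhachi.
evidentiality = assumed: zero marking, form stays fiwufochkhachi.
Attach tense past ish- → ishfiwufochkhachi.
Apply vowel harmony: ishfiwufochkhachi → ishfiwifochkhachi.
Nasal assimilation: no change.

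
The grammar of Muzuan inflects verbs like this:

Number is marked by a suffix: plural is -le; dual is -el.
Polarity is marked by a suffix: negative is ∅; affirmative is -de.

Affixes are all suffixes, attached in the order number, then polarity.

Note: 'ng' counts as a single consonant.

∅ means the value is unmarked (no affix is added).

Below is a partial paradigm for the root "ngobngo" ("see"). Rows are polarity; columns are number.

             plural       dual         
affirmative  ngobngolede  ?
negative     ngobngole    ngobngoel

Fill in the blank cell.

ngobngoelde

Attach number dual -el → ngobngoel.
Attach polarity affirmative -de → ngobngoelde.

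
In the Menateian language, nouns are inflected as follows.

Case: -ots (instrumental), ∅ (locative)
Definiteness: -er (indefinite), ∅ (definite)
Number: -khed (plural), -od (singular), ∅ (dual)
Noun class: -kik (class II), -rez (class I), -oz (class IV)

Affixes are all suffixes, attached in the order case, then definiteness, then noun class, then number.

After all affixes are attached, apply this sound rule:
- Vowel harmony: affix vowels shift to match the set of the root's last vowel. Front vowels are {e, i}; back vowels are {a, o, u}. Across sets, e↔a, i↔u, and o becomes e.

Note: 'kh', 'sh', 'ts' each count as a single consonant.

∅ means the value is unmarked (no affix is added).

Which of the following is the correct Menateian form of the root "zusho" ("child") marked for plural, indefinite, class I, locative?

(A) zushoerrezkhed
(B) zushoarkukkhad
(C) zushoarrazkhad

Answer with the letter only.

C

case = locative: zero marking, form stays zusho.
Attach definiteness indefinite -er → zushoer.
Attach noun class class I -rez → zushoerrez.
Attach number plural -khed → zushoerrezkhed.
Apply vowel harmony: zushoerrezkhed → zushoarrazkhad.
So the correct form is zushoarrazkhad, option (C).
(B) zushoarkukkhad is wrong: it uses class II instead of class I for noun class.
(A) zushoerrezkhed is wrong: it fails to apply the sound rule(s).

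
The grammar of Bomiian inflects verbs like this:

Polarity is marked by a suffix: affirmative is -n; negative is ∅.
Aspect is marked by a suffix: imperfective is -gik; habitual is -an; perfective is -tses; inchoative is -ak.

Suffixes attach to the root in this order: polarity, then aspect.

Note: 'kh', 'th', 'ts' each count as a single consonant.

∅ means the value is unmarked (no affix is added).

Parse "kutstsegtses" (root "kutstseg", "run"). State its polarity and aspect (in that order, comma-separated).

Segment: kutstseg-tses.
polarity: ∅ → negative.
aspect: -tses → perfective.

negative, perfective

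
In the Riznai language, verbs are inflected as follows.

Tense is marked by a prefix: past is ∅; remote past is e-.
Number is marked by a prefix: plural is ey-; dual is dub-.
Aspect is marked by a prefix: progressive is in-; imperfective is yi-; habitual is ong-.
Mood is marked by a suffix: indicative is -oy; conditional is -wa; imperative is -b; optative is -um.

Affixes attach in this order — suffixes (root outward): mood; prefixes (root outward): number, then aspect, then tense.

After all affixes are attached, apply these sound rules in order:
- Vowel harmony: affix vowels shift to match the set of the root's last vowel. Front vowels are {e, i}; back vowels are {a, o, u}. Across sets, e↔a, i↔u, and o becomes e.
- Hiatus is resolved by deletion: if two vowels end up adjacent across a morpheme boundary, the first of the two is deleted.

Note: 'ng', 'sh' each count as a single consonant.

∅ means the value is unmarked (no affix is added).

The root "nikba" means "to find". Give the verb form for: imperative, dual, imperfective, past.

yudubnikbab

Attach number dual dub- → dubnikba.
Attach mood imperative -b → dubnikbab.
Attach aspect imperfective yi- → yidubnikbab.
tense = past: zero marking, form stays yidubnikbab.
Apply vowel harmony: yidubnikbab → yudubnikbab.
Vowel deletion: no change.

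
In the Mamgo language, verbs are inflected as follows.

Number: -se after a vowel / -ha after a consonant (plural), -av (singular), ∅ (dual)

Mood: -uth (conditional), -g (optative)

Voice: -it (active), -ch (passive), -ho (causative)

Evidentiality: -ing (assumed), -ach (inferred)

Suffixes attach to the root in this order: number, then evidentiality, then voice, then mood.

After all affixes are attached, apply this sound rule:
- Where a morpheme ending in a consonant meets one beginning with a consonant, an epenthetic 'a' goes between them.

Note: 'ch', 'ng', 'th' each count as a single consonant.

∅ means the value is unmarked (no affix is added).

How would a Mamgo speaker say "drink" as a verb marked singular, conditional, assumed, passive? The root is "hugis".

hugisavingachuth

Attach number singular -av → hugisav.
Attach evidentiality assumed -ing → hugisaving.
Attach voice passive -ch → hugisavingch.
Attach mood conditional -uth → hugisavingchuth.
Apply epenthesis: hugisavingchuth → hugisavingachuth.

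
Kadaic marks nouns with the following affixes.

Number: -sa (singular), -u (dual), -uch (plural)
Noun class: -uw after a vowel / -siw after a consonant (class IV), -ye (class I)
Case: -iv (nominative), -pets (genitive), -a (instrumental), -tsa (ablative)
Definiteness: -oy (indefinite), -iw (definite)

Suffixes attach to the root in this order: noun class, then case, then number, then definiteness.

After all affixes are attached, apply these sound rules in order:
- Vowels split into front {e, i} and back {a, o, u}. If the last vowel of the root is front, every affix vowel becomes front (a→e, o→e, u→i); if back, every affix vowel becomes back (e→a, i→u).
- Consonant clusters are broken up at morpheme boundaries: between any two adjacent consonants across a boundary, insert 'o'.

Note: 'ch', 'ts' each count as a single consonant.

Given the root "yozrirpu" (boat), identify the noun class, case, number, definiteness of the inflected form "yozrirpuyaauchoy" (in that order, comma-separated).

Segment: yozrirpu-ye-a-uch-oy.
noun class: -ye → class I.
case: -a → instrumental.
number: -uch → plural.
definiteness: -oy → indefinite.

class I, instrumental, plural, indefinite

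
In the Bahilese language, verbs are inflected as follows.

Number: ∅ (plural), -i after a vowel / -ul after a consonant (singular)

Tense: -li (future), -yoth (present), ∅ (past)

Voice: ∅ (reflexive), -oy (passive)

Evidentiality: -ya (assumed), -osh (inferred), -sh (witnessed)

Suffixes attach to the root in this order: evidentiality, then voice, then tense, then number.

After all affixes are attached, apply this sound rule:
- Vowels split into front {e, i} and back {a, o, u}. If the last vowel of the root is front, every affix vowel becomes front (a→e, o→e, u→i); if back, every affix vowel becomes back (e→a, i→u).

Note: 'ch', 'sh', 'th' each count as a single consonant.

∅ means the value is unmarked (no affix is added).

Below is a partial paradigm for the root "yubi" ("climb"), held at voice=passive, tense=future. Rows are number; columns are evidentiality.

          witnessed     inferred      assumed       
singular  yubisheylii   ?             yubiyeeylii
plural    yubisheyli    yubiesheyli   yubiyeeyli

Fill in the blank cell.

yubiesheylii

Attach evidentiality inferred -osh → yubiosh.
Attach voice passive -oy → yubioshoy.
Attach tense future -li → yubioshoyli.
Attach number singular -i (after vowel 'i') → yubioshoylii.
Apply vowel harmony: yubioshoylii → yubiesheylii.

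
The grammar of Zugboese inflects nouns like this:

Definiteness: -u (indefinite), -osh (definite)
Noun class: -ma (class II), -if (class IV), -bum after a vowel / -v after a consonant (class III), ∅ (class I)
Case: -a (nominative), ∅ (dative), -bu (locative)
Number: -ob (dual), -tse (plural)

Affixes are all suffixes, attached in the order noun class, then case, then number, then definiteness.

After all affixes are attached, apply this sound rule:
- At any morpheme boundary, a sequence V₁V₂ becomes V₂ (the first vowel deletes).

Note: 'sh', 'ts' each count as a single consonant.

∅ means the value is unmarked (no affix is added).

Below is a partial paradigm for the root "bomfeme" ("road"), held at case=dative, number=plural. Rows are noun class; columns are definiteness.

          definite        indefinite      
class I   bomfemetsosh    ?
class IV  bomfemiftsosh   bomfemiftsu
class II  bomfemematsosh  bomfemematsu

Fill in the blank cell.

bomfemetsu

noun class = class I: zero marking, form stays bomfeme.
case = dative: zero marking, form stays bomfeme.
Attach number plural -tse → bomfemetse.
Attach definiteness indefinite -u → bomfemetseu.
Apply vowel deletion: bomfemetseu → bomfemetsu.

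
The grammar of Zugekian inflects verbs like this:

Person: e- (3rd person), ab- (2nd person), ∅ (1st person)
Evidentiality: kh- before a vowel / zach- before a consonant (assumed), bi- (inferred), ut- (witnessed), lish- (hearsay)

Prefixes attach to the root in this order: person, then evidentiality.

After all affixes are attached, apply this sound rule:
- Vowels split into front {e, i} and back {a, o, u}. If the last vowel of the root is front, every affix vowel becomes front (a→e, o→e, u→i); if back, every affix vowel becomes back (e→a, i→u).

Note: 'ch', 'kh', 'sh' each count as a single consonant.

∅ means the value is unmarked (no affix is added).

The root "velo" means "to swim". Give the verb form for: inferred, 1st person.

buvelo

person = 1st person: zero marking, form stays velo.
Attach evidentiality inferred bi- → bivelo.
Apply vowel harmony: bivelo → buvelo.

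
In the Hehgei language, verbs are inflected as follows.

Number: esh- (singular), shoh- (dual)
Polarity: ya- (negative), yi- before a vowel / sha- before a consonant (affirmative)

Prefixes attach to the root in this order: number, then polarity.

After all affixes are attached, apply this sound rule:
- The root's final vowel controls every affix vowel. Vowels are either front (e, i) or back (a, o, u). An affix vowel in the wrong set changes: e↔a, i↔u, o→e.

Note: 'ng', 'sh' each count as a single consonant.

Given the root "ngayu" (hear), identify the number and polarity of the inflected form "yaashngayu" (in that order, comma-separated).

singular, negative

Segment: ya-esh-ngayu.
number: esh- → singular.
polarity: ya- → negative.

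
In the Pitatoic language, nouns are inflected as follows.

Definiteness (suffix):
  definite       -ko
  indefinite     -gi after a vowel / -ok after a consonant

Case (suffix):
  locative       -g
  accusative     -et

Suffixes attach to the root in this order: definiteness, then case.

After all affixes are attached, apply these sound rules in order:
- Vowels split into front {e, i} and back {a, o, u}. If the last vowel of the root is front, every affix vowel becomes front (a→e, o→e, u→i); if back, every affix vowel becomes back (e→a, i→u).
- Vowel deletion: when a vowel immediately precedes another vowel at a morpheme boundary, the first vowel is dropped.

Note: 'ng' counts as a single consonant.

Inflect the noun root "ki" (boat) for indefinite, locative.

kigig

Attach definiteness indefinite -gi (after vowel 'i') → kigi.
Attach case locative -g → kigig.
Vowel harmony: no change.
Vowel deletion: no change.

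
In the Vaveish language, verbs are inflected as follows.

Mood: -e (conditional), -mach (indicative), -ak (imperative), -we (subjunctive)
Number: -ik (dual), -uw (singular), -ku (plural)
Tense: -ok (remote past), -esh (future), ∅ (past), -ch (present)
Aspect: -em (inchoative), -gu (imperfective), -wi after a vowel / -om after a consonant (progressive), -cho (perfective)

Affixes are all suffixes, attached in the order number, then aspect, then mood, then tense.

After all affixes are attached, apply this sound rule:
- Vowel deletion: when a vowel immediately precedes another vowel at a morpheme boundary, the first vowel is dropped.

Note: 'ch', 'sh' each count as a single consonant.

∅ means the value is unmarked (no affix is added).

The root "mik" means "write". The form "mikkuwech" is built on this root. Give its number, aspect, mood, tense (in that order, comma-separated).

Segment: mik-ku-wi-e-ch.
number: -ku → plural.
aspect: -wi/om → progressive.
mood: -e → conditional.
tense: -ch → present.

plural, progressive, conditional, present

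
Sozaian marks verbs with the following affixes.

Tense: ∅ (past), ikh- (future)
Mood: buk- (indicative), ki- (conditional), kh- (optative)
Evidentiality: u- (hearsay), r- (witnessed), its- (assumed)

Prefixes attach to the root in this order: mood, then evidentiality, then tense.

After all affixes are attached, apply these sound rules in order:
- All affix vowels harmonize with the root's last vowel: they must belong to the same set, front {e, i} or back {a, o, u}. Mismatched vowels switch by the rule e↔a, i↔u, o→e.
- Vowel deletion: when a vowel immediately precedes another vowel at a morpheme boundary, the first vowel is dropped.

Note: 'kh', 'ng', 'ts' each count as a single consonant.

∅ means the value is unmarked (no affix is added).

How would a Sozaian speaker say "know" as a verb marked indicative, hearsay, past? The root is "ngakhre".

ibikngakhre

Attach mood indicative buk- → bukngakhre.
Attach evidentiality hearsay u- → ubukngakhre.
tense = past: zero marking, form stays ubukngakhre.
Apply vowel harmony: ubukngakhre → ibikngakhre.
Vowel deletion: no change.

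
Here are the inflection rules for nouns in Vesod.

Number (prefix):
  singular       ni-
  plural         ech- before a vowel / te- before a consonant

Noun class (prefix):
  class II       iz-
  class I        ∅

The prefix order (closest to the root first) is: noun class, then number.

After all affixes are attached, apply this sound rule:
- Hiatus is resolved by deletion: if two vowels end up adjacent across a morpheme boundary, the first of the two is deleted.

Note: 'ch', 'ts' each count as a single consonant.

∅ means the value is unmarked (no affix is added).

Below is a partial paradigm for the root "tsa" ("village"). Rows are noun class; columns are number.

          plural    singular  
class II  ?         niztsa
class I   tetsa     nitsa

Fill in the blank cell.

echiztsa

Attach noun class class II iz- → iztsa.
Attach number plural ech- (before vowel 'i') → echiztsa.
Vowel deletion: no change.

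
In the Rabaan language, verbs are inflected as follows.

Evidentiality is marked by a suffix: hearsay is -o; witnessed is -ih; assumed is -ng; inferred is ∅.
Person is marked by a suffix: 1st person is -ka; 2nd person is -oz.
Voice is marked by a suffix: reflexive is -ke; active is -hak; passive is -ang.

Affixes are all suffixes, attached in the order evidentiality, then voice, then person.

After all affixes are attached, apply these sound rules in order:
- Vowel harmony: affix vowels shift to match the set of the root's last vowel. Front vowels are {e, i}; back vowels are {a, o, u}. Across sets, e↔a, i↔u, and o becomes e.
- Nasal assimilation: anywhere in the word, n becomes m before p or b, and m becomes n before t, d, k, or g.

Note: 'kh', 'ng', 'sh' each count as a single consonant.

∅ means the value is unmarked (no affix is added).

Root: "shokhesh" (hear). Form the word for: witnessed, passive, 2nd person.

shokheshihengez

Attach evidentiality witnessed -ih → shokheshih.
Attach voice passive -ang → shokheshihang.
Attach person 2nd person -oz → shokheshihangoz.
Apply vowel harmony: shokheshihangoz → shokheshihengez.
Nasal assimilation: no change.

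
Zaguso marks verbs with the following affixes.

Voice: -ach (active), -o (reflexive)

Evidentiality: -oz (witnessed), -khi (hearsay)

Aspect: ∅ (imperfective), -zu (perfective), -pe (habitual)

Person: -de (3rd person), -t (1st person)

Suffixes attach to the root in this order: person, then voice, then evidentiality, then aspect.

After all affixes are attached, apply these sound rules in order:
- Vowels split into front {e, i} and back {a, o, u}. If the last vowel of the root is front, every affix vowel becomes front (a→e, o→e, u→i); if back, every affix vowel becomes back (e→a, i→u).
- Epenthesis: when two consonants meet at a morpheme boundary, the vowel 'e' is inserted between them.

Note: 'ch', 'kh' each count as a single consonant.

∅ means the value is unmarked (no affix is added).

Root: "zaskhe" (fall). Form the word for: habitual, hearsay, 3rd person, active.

zaskhedeechekhipe

Attach person 3rd person -de → zaskhede.
Attach voice active -ach → zaskhedeach.
Attach evidentiality hearsay -khi → zaskhedeachkhi.
Attach aspect habitual -pe → zaskhedeachkhipe.
Apply vowel harmony: zaskhedeachkhipe → zaskhedeechkhipe.
Apply epenthesis: zaskhedeechkhipe → zaskhedeechekhipe.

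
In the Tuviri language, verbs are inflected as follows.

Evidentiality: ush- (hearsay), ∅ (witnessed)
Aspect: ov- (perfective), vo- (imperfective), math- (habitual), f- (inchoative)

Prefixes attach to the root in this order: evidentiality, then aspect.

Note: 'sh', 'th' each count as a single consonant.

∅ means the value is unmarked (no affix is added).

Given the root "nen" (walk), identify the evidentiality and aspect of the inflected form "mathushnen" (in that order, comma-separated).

hearsay, habitual

Segment: math-ush-nen.
evidentiality: ush- → hearsay.
aspect: math- → habitual.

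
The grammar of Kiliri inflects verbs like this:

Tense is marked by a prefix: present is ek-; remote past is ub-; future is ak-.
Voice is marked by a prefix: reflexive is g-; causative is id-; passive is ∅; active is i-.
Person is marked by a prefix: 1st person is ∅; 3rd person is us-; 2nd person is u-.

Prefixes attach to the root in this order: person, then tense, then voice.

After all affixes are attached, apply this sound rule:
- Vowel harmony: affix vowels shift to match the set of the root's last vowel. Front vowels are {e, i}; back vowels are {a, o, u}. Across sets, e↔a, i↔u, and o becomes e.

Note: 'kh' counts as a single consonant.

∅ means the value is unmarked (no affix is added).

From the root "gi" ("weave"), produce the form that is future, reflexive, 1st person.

gekgi

person = 1st person: zero marking, form stays gi.
Attach tense future ak- → akgi.
Attach voice reflexive g- → gakgi.
Apply vowel harmony: gakgi → gekgi.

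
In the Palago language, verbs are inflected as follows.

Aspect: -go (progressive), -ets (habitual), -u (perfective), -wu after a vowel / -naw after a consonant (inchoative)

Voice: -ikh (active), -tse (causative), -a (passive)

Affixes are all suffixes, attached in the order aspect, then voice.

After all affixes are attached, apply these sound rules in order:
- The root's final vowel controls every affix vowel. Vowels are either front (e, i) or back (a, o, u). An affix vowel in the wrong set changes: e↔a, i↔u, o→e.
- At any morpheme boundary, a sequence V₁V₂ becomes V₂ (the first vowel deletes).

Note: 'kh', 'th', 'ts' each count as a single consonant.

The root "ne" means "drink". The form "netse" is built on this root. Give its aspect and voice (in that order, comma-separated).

Segment: ne-ets-a.
aspect: -ets → habitual.
voice: -a → passive.

habitual, passive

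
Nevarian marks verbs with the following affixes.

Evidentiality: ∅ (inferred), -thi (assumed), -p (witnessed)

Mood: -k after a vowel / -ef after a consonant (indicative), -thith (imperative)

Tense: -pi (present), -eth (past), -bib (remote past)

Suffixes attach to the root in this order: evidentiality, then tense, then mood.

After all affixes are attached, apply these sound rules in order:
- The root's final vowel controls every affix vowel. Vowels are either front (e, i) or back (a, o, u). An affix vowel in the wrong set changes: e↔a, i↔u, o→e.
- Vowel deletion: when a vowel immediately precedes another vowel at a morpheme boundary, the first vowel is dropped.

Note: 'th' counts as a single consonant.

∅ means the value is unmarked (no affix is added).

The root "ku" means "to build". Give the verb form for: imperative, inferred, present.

kuputhuth

evidentiality = inferred: zero marking, form stays ku.
Attach tense present -pi → kupi.
Attach mood imperative -thith → kupithith.
Apply vowel harmony: kupithith → kuputhuth.
Vowel deletion: no change.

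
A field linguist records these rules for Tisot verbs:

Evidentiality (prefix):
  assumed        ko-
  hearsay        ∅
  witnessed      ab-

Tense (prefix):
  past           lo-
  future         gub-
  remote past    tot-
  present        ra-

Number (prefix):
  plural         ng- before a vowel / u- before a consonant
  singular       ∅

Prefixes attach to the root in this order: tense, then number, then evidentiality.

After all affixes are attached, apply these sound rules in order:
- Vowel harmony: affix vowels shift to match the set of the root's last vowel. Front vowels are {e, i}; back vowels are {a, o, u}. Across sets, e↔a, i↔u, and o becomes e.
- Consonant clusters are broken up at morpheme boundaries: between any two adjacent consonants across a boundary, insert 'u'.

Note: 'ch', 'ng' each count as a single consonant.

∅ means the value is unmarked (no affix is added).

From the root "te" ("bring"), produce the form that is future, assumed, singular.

kegibute

Attach tense future gub- → gubte.
number = singular: zero marking, form stays gubte.
Attach evidentiality assumed ko- → kogubte.
Apply vowel harmony: kogubte → kegibte.
Apply epenthesis: kegibte → kegibute.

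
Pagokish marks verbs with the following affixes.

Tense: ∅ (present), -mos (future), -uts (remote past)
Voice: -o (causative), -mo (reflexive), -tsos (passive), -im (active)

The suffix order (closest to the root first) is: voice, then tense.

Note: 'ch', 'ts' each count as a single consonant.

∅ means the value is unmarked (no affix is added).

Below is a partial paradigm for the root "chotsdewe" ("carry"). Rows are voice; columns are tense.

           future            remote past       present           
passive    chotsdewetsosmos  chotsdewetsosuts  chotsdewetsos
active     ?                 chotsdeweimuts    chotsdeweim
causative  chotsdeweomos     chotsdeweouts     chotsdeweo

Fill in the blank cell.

Attach voice active -im → chotsdeweim.
Attach tense future -mos → chotsdeweimmos.

chotsdeweimmos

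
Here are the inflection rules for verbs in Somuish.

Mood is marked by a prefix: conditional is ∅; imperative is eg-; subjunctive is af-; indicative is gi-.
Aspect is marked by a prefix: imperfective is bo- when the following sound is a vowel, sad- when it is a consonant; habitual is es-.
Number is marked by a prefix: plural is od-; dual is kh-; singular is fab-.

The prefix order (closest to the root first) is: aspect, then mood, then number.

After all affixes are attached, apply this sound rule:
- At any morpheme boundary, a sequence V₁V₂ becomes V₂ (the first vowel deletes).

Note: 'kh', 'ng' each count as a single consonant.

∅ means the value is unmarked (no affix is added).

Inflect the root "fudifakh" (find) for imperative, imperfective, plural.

Attach aspect imperfective sad- (before consonant 'f') → sadfudifakh.
Attach mood imperative eg- → egsadfudifakh.
Attach number plural od- → odegsadfudifakh.
Vowel deletion: no change.

odegsadfudifakh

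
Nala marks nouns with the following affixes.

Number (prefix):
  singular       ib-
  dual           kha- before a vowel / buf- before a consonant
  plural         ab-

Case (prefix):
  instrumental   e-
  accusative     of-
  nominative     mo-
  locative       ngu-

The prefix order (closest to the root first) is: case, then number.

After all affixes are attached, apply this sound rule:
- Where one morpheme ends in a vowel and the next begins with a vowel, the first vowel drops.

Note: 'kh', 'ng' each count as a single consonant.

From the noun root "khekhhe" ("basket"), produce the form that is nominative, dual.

bufmokhekhhe

Attach case nominative mo- → mokhekhhe.
Attach number dual buf- (before consonant 'm') → bufmokhekhhe.
Vowel deletion: no change.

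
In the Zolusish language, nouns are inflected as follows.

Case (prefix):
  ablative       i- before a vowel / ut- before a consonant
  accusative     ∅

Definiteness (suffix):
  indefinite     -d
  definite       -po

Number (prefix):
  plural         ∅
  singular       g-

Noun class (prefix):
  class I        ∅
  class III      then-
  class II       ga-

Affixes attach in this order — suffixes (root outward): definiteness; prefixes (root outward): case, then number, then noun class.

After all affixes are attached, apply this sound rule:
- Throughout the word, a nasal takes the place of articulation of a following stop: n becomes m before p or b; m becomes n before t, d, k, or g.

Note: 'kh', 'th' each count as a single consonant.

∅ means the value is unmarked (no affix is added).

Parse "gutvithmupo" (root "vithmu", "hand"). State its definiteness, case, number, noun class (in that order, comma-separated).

Segment: g-ut-vithmu-po.
definiteness: -po → definite.
case: i/ut- → ablative.
number: g- → singular.
noun class: ∅ → class I.

definite, ablative, singular, class I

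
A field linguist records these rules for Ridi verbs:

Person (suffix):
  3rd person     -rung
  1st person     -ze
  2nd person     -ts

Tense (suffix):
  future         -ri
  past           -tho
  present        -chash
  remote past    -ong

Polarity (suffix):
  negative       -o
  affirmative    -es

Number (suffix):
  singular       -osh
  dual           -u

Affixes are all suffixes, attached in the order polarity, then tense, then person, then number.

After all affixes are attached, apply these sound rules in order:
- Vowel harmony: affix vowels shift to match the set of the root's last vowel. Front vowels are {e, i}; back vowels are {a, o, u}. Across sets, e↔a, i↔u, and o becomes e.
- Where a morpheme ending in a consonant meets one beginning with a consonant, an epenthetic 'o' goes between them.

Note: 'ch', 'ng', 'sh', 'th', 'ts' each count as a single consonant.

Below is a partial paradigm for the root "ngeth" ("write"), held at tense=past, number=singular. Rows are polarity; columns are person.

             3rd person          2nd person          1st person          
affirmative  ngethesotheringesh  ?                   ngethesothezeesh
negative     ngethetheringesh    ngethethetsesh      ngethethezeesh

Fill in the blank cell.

Attach polarity affirmative -es → ngethes.
Attach tense past -tho → ngethestho.
Attach person 2nd person -ts → ngethesthots.
Attach number singular -osh → ngethesthotsosh.
Apply vowel harmony: ngethesthotsosh → ngethesthetsesh.
Apply epenthesis: ngethesthetsesh → ngethesothetsesh.

ngethesothetsesh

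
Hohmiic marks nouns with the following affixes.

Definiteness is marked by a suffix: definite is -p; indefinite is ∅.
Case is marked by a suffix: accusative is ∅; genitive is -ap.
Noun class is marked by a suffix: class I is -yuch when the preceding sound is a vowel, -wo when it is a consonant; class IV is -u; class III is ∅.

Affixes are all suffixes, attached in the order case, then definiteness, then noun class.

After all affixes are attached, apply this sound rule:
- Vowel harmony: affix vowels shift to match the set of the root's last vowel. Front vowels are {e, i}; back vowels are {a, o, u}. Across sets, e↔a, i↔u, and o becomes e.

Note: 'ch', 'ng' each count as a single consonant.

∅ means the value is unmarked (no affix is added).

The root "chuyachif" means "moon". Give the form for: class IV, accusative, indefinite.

case = accusative: zero marking, form stays chuyachif.
definiteness = indefinite: zero marking, form stays chuyachif.
Attach noun class class IV -u → chuyachifu.
Apply vowel harmony: chuyachifu → chuyachifi.

chuyachifi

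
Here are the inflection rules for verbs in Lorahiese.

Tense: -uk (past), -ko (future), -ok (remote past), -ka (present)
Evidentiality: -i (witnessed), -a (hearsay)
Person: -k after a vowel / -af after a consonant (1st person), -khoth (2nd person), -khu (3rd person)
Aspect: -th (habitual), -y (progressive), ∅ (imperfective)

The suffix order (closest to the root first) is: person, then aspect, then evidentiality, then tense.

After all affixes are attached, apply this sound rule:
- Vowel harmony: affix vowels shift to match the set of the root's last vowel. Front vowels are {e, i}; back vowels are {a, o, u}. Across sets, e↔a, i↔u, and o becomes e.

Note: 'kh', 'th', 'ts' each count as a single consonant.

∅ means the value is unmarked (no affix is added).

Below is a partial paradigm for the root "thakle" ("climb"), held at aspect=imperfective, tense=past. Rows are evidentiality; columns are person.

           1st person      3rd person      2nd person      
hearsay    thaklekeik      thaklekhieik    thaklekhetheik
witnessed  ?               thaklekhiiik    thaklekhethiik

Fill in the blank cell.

Attach person 1st person -k (after vowel 'e') → thaklek.
aspect = imperfective: zero marking, form stays thaklek.
Attach evidentiality witnessed -i → thakleki.
Attach tense past -uk → thaklekiuk.
Apply vowel harmony: thaklekiuk → thaklekiik.

thaklekiik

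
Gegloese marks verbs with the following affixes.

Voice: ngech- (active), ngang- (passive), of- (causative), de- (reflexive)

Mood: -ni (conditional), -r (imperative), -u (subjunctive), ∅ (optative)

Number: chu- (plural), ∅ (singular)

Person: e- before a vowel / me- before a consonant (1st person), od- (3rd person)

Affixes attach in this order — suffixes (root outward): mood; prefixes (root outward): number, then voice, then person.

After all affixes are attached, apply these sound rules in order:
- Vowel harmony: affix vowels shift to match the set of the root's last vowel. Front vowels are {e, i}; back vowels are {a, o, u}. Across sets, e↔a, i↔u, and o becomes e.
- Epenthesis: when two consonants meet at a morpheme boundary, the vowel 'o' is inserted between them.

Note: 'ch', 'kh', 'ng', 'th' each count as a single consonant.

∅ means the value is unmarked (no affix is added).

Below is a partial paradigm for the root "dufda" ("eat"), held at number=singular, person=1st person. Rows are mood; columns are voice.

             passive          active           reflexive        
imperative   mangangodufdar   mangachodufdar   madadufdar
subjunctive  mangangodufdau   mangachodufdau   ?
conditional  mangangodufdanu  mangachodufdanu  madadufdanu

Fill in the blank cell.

Attach mood subjunctive -u → dufdau.
number = singular: zero marking, form stays dufdau.
Attach voice reflexive de- → dedufdau.
Attach person 1st person me- (before consonant 'd') → mededufdau.
Apply vowel harmony: mededufdau → madadufdau.
Epenthesis: no change.

madadufdau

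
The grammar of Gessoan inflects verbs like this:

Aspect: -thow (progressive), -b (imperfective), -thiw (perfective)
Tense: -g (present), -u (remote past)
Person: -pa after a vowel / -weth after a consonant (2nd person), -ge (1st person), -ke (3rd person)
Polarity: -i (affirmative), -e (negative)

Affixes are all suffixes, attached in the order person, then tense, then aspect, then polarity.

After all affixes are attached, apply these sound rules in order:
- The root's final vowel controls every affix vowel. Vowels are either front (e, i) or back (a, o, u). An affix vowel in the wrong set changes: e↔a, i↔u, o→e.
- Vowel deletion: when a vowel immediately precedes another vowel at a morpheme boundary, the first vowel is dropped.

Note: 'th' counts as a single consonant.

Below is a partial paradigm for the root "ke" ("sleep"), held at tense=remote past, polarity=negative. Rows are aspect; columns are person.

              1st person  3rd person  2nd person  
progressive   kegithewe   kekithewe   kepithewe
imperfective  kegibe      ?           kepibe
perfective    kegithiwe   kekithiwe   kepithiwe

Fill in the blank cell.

kekibe

Attach person 3rd person -ke → keke.
Attach tense remote past -u → kekeu.
Attach aspect imperfective -b → kekeub.
Attach polarity negative -e → kekeube.
Apply vowel harmony: kekeube → kekeibe.
Apply vowel deletion: kekeibe → kekibe.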